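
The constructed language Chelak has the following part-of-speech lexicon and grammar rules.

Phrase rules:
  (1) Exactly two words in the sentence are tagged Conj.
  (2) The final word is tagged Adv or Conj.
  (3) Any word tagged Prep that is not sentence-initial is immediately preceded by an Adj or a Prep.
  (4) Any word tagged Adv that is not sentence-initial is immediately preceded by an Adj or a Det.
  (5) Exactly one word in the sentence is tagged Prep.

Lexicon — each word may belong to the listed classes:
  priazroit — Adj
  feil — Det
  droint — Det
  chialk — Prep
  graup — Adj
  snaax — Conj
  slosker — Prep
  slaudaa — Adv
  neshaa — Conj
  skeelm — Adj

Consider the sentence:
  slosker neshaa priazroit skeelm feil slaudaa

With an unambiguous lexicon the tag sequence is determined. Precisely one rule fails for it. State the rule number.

Fixed tagging: Prep Conj Adj Adj Det Adv.
Rule check: R1 fail, R2 pass, R3 pass, R4 pass, R5 pass.
Only rule 1 fails.

1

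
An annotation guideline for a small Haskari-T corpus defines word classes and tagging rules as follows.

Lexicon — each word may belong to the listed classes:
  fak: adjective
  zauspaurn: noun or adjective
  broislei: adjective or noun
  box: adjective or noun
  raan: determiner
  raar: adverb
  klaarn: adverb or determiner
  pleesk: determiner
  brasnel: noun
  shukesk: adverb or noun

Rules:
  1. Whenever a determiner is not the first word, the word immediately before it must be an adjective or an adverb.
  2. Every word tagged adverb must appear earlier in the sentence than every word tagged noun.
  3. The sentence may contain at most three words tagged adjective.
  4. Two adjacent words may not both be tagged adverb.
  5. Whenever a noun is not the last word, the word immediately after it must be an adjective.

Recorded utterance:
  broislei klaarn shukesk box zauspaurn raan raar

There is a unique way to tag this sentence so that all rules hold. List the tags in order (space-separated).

adjective determiner adverb adjective adjective determiner adverb

Candidates per position — 1:broislei {adjective,noun}; 2:klaarn {adverb,determiner}; 3:shukesk {adverb,noun}; 4:box {adjective,noun}; 5:zauspaurn {noun,adjective}; 6:raan {determiner}; 7:raar {adverb}.
If word 1 were noun, no tagging could satisfy rule 2; so word 1 is adjective.
If word 3 were noun, no tagging could satisfy rule 2; so word 3 is adverb.
If word 4 were noun, no tagging could satisfy rule 2; so word 4 is adjective.
If word 5 were noun, no tagging could satisfy rule 1; so word 5 is adjective.
If word 2 were adverb, no tagging could satisfy rule 4; so word 2 is determiner.
That leaves exactly one tagging: adjective determiner adverb adjective adjective determiner adverb.
Checking: rule 1 satisfied; rule 2 satisfied; rule 3 satisfied; rule 4 satisfied; rule 5 satisfied.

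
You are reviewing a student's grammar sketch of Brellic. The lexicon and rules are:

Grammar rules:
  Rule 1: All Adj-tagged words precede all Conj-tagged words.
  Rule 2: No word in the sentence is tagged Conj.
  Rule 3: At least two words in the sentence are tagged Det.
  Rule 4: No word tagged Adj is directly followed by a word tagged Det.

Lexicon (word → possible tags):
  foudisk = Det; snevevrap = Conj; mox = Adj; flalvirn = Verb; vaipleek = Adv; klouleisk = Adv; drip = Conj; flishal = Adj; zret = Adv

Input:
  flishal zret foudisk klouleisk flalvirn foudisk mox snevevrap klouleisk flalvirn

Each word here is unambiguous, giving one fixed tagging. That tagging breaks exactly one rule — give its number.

2

Fixed tagging: Adj Adv Det Adv Verb Det Adj Conj Adv Verb.
Rule check: R1 ✓, R2 ✗, R3 ✓, R4 ✓.
Only rule 2 fails.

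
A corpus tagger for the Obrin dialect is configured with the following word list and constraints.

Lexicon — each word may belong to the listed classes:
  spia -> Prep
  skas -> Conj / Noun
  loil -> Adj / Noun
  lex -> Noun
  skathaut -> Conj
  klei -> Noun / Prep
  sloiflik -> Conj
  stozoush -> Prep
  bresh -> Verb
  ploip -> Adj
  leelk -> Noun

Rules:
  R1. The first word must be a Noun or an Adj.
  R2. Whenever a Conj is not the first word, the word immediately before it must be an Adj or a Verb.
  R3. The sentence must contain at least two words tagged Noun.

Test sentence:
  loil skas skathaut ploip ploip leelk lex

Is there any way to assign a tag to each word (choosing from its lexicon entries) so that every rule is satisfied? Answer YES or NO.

NO

Candidates per position — 1:loil {Adj,Noun}; 2:skas {Conj,Noun}; 3:skathaut {Conj}; 4:ploip {Adj}; 5:ploip {Adj}; 6:leelk {Noun}; 7:lex {Noun}.
Rule 2 cannot be satisfied by any choice of tags from the lexicon.
So there is no consistent tagging.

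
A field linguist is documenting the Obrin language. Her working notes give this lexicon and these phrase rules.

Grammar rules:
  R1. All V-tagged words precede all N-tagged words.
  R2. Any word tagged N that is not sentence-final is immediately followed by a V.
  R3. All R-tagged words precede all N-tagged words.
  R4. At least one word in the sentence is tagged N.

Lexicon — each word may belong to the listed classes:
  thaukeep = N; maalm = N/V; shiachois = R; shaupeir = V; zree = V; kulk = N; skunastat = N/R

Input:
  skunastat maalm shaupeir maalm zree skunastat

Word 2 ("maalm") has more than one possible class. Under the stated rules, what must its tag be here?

V

Candidates per position — 1:skunastat {N,R}; 2:maalm {N,V}; 3:shaupeir {V}; 4:maalm {N,V}; 5:zree {V}; 6:skunastat {N,R}.
If word 1 were N, no tagging could satisfy rule 1; so word 1 is R.
If word 2 were N, no tagging could satisfy rule 1; so word 2 is V.
If word 4 were N, no tagging could satisfy rule 1; so word 4 is V.
If word 6 were R, no tagging could satisfy rule 4; so word 6 is N.
The unique satisfying tagging is: R V V V V N.
Checking: rule 1 satisfied; rule 2 satisfied; rule 3 satisfied; rule 4 satisfied.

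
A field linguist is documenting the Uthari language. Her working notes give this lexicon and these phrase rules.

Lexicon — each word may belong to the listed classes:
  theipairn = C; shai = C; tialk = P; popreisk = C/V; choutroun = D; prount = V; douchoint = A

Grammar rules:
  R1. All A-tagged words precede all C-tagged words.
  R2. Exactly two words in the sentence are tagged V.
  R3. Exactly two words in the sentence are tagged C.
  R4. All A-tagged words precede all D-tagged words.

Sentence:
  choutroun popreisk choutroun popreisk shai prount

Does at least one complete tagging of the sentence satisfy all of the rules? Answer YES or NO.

YES

Candidates per position — 1:choutroun {D}; 2:popreisk {C,V}; 3:choutroun {D}; 4:popreisk {C,V}; 5:shai {C}; 6:prount {V}.
One satisfying assignment: D V D C C V.
Checking: rule 1 ok; rule 2 ok; rule 3 ok; rule 4 ok.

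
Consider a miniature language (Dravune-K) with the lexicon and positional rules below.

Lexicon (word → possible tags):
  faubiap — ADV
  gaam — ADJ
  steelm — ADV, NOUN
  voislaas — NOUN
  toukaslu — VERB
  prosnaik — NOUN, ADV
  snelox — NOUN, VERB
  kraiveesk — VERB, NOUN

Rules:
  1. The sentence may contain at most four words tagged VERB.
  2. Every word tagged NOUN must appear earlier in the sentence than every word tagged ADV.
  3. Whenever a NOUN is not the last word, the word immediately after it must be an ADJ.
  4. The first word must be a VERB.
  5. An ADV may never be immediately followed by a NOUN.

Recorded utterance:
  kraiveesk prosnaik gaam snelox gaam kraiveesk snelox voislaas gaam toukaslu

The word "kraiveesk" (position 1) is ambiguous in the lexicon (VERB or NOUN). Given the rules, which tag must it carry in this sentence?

Candidates per position — 1:kraiveesk {VERB,NOUN}; 2:prosnaik {NOUN,ADV}; 3:gaam {ADJ}; 4:snelox {NOUN,VERB}; 5:gaam {ADJ}; 6:kraiveesk {VERB,NOUN}; 7:snelox {NOUN,VERB}; 8:voislaas {NOUN}; 9:gaam {ADJ}; 10:toukaslu {VERB}.
Word 1 cannot be NOUN — rule 3 would then fail for every completion. It is VERB.
Word 2 cannot be ADV — rule 2 would then fail for every completion. It is NOUN.
Word 6 cannot be NOUN — rule 3 would then fail for every completion. It is VERB.
Word 7 cannot be NOUN — rule 3 would then fail for every completion. It is VERB.
Word 4 cannot be VERB — rule 1 would then fail for every completion. It is NOUN.
So the tagging must be: VERB NOUN ADJ NOUN ADJ VERB VERB NOUN ADJ VERB.
Check: rule 1 holds; rule 2 holds; rule 3 holds; rule 4 holds; rule 5 holds.

VERB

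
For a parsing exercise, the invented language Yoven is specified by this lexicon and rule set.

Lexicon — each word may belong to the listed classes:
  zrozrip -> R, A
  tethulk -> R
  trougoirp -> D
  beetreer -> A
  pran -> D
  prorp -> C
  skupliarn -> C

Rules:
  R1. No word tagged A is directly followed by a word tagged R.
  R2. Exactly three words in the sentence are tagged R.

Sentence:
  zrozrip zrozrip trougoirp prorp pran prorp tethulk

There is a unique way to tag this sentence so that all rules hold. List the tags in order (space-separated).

R R D C D C R

Candidates per position — 1:zrozrip {R,A}; 2:zrozrip {R,A}; 3:trougoirp {D}; 4:prorp {C}; 5:pran {D}; 6:prorp {C}; 7:tethulk {R}.
Position 1: A is ruled out by rule 2; that leaves R.
Position 2: A is ruled out by rule 2; that leaves R.
The unique satisfying tagging is: R R D C D C R.
Check: rule 1 holds; rule 2 holds.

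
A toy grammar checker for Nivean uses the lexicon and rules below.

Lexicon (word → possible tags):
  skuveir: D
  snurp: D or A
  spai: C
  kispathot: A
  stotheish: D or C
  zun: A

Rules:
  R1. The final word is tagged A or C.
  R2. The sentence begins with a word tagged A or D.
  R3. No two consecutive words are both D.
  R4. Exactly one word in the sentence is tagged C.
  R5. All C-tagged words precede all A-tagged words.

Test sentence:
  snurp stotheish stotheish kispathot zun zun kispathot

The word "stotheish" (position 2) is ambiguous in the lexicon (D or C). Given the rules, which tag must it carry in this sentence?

C

Candidates per position — 1:snurp {D,A}; 2:stotheish {D,C}; 3:stotheish {D,C}; 4:kispathot {A}; 5:zun {A}; 6:zun {A}; 7:kispathot {A}.
Position 2: the remaining choice is settled jointly with positions 1, 3 — only C at position 2 is part of a tagging that satisfies every rule.
The unique satisfying tagging is: D C D A A A A.
Rule-by-rule: rule 1 satisfied; rule 2 satisfied; rule 3 satisfied; rule 4 satisfied; rule 5 satisfied.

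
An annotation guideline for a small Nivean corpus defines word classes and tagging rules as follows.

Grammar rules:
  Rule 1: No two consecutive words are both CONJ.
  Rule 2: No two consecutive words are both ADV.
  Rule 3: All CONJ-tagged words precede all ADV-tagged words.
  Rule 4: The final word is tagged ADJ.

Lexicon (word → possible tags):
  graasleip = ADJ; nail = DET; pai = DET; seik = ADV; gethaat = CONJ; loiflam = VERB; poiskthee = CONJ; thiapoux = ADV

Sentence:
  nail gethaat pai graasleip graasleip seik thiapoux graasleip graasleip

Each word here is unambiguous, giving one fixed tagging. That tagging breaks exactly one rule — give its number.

Fixed tagging: DET CONJ DET ADJ ADJ ADV ADV ADJ ADJ.
Checking each rule: R1 pass, R2 fail, R3 pass, R4 pass.
Only rule 2 fails.

2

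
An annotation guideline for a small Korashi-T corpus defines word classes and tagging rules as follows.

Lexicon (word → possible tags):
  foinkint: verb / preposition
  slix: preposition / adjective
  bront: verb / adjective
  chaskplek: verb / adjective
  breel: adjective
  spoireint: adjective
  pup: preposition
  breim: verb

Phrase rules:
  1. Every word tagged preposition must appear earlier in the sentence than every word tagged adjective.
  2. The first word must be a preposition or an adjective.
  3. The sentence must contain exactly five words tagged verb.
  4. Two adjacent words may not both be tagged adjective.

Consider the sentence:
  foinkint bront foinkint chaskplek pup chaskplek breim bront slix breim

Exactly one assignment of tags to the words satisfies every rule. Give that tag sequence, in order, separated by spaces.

preposition verb preposition verb preposition adjective verb verb adjective verb

Candidates per position — 1:foinkint {verb,preposition}; 2:bront {verb,adjective}; 3:foinkint {verb,preposition}; 4:chaskplek {verb,adjective}; 5:pup {preposition}; 6:chaskplek {verb,adjective}; 7:breim {verb}; 8:bront {verb,adjective}; 9:slix {preposition,adjective}; 10:breim {verb}.
Position 1: verb is ruled out by rule 2; that leaves preposition.
Position 2: adjective is ruled out by rule 1; that leaves verb.
Position 4: adjective is ruled out by rule 1; that leaves verb.
The remaining ambiguous positions (3, 6, 8, 9) are resolved jointly — only one combination satisfies every rule.
That leaves exactly one tagging: preposition verb preposition verb preposition adjective verb verb adjective verb.
Check: rule 1 ok; rule 2 ok; rule 3 ok; rule 4 ok.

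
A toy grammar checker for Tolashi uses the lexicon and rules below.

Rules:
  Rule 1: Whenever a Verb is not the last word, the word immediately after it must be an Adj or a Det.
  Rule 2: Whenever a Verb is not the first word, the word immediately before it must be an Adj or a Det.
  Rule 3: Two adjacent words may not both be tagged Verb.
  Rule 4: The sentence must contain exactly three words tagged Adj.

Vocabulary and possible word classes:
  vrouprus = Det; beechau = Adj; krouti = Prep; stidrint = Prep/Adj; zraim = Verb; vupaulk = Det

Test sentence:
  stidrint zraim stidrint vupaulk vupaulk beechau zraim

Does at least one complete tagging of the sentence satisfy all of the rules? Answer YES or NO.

Candidates per position — 1:stidrint {Prep,Adj}; 2:zraim {Verb}; 3:stidrint {Prep,Adj}; 4:vupaulk {Det}; 5:vupaulk {Det}; 6:beechau {Adj}; 7:zraim {Verb}.
One satisfying assignment: Adj Verb Adj Det Det Adj Verb.
Checking: rule 1 holds; rule 2 holds; rule 3 holds; rule 4 holds.

YES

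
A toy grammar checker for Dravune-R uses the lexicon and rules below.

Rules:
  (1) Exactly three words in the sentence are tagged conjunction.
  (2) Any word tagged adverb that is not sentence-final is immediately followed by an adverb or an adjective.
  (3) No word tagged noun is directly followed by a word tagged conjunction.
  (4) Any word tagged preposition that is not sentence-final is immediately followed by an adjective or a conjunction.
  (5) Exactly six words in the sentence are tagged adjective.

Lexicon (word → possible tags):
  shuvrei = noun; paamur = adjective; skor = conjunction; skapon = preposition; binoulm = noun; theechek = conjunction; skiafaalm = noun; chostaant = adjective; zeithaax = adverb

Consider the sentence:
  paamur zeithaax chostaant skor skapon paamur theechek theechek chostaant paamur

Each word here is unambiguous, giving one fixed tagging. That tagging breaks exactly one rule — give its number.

Fixed tagging: adjective adverb adjective conjunction preposition adjective conjunction conjunction adjective adjective.
Checking each rule: R1 ✓, R2 ✓, R3 ✓, R4 ✓, R5 ✗.
Only rule 5 fails.

5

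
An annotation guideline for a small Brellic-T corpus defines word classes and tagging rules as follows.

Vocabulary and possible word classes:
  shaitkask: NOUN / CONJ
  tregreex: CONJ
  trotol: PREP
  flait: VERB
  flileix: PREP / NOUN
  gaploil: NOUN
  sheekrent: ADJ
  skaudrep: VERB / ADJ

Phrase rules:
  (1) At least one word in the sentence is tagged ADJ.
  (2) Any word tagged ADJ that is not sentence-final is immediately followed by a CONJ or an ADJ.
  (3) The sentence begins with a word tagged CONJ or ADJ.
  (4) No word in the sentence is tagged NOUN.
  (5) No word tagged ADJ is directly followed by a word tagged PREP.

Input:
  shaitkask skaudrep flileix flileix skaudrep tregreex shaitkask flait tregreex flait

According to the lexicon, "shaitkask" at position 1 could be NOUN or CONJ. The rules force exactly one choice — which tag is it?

Candidates per position — 1:shaitkask {NOUN,CONJ}; 2:skaudrep {VERB,ADJ}; 3:flileix {PREP,NOUN}; 4:flileix {PREP,NOUN}; 5:skaudrep {VERB,ADJ}; 6:tregreex {CONJ}; 7:shaitkask {NOUN,CONJ}; 8:flait {VERB}; 9:tregreex {CONJ}; 10:flait {VERB}.
If word 1 were NOUN, no tagging could satisfy rule 3; so word 1 is CONJ.
If word 2 were ADJ, no tagging could satisfy rule 2; so word 2 is VERB.
If word 3 were NOUN, no tagging could satisfy rule 4; so word 3 is PREP.
If word 4 were NOUN, no tagging could satisfy rule 4; so word 4 is PREP.
If word 5 were VERB, no tagging could satisfy rule 1; so word 5 is ADJ.
If word 7 were NOUN, no tagging could satisfy rule 4; so word 7 is CONJ.
That leaves exactly one tagging: CONJ VERB PREP PREP ADJ CONJ CONJ VERB CONJ VERB.
Check: rule 1 holds; rule 2 holds; rule 3 holds; rule 4 holds; rule 5 holds.

CONJ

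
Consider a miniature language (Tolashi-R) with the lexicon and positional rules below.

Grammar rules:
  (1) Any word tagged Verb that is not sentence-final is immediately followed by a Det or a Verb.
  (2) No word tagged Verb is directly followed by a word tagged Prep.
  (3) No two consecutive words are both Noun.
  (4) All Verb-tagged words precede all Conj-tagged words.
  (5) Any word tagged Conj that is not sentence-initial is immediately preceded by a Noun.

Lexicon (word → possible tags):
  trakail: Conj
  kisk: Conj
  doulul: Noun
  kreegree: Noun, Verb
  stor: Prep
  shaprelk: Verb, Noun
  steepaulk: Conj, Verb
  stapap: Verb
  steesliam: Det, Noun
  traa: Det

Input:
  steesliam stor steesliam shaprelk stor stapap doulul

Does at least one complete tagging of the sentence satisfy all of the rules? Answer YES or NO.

Candidates per position — 1:steesliam {Det,Noun}; 2:stor {Prep}; 3:steesliam {Det,Noun}; 4:shaprelk {Verb,Noun}; 5:stor {Prep}; 6:stapap {Verb}; 7:doulul {Noun}.
Rule 1 cannot be satisfied by any choice of tags from the lexicon.
So there is no consistent tagging.

NO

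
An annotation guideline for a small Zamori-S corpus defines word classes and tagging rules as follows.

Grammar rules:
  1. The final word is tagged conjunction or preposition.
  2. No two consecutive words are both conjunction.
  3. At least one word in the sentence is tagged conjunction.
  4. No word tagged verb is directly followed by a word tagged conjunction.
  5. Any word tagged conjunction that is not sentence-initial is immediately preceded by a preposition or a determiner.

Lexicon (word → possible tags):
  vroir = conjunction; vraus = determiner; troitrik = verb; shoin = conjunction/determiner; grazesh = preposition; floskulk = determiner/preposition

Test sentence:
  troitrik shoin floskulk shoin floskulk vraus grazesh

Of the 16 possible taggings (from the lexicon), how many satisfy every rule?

4

Candidates per position — 1:troitrik {verb}; 2:shoin {conjunction,determiner}; 3:floskulk {determiner,preposition}; 4:shoin {conjunction,determiner}; 5:floskulk {determiner,preposition}; 6:vraus {determiner}; 7:grazesh {preposition}.
There are 16 candidate sequences in total.
The sequences that satisfy every rule: verb determiner determiner conjunction determiner determiner preposition; verb determiner determiner conjunction preposition determiner preposition; verb determiner preposition conjunction determiner determiner preposition; verb determiner preposition conjunction preposition determiner preposition.
Count = 4.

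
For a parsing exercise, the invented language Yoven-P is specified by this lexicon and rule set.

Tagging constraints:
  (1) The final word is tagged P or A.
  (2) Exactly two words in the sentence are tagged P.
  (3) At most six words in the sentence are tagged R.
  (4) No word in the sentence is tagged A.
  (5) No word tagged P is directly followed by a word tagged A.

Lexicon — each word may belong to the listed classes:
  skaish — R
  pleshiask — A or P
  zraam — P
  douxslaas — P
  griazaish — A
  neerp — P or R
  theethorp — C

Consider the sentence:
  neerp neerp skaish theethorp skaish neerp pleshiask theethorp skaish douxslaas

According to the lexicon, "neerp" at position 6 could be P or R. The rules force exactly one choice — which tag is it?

Candidates per position — 1:neerp {P,R}; 2:neerp {P,R}; 3:skaish {R}; 4:theethorp {C}; 5:skaish {R}; 6:neerp {P,R}; 7:pleshiask {A,P}; 8:theethorp {C}; 9:skaish {R}; 10:douxslaas {P}.
Position 7: A is ruled out by rule 4; that leaves P.
Position 1: P is ruled out by rule 2; that leaves R.
Position 2: P is ruled out by rule 2; that leaves R.
Position 6: P is ruled out by rule 2; that leaves R.
So the tagging must be: R R R C R R P C R P.
Check: rule 1 ✓; rule 2 ✓; rule 3 ✓; rule 4 ✓; rule 5 ✓.

R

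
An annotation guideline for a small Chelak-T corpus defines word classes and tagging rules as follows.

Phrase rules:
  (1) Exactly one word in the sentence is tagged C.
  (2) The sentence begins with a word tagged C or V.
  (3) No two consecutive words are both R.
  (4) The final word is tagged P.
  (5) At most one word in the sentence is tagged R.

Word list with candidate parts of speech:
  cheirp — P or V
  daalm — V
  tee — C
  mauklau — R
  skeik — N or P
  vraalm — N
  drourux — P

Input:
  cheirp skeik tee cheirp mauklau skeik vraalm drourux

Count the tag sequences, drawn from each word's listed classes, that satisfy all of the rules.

Candidates per position — 1:cheirp {P,V}; 2:skeik {N,P}; 3:tee {C}; 4:cheirp {P,V}; 5:mauklau {R}; 6:skeik {N,P}; 7:vraalm {N}; 8:drourux {P}.
There are 16 candidate sequences in total.
Checking each against the rules leaves 8 sequences.
Count = 8.

8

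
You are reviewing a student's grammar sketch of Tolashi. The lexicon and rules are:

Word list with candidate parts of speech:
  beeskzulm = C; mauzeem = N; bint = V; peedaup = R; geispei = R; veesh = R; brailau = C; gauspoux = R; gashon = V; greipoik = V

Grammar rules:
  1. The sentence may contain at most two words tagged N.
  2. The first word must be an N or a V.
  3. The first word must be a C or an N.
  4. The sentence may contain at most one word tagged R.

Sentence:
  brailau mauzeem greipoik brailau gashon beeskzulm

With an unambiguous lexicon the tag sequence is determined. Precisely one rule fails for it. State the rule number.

2

Fixed tagging: C N V C V C.
Checking each rule: R1 holds, R2 violated, R3 holds, R4 holds.
Only rule 2 fails.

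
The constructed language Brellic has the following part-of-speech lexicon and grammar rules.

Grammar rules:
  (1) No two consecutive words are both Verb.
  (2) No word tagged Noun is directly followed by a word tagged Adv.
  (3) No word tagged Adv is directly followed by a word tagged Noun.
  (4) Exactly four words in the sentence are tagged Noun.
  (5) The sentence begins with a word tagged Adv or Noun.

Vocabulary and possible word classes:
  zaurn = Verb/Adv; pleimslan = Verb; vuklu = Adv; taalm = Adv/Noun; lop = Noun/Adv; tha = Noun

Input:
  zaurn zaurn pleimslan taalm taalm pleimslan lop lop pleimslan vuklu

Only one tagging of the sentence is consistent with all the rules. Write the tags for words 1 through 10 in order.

Candidates per position — 1:zaurn {Verb,Adv}; 2:zaurn {Verb,Adv}; 3:pleimslan {Verb}; 4:taalm {Adv,Noun}; 5:taalm {Adv,Noun}; 6:pleimslan {Verb}; 7:lop {Noun,Adv}; 8:lop {Noun,Adv}; 9:pleimslan {Verb}; 10:vuklu {Adv}.
At position 1, choosing Verb makes rule 5 impossible to satisfy; hence Adv.
At position 2, choosing Verb makes rule 1 impossible to satisfy; hence Adv.
At position 4, choosing Adv makes rule 4 impossible to satisfy; hence Noun.
At position 5, choosing Adv makes rule 2 impossible to satisfy; hence Noun.
At position 7, choosing Adv makes rule 4 impossible to satisfy; hence Noun.
At position 8, choosing Adv makes rule 2 impossible to satisfy; hence Noun.
The unique satisfying tagging is: Adv Adv Verb Noun Noun Verb Noun Noun Verb Adv.
Check: rule 1 ✓; rule 2 ✓; rule 3 ✓; rule 4 ✓; rule 5 ✓.

Adv Adv Verb Noun Noun Verb Noun Noun Verb Adv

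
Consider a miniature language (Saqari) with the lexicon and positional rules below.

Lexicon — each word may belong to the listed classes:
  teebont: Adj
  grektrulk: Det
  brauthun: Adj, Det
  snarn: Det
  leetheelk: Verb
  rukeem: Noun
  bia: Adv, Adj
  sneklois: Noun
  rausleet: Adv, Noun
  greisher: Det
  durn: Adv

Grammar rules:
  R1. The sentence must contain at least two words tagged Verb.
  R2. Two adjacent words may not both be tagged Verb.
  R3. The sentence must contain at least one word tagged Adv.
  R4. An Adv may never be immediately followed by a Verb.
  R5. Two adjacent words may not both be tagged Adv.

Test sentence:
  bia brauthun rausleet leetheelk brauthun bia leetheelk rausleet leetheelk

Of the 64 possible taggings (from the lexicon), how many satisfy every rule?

4

Candidates per position — 1:bia {Adv,Adj}; 2:brauthun {Adj,Det}; 3:rausleet {Adv,Noun}; 4:leetheelk {Verb}; 5:brauthun {Adj,Det}; 6:bia {Adv,Adj}; 7:leetheelk {Verb}; 8:rausleet {Adv,Noun}; 9:leetheelk {Verb}.
There are 64 candidate sequences in total.
The sequences that satisfy every rule: Adv Adj Noun Verb Adj Adj Verb Noun Verb; Adv Adj Noun Verb Det Adj Verb Noun Verb; Adv Det Noun Verb Adj Adj Verb Noun Verb; Adv Det Noun Verb Det Adj Verb Noun Verb.
Count = 4.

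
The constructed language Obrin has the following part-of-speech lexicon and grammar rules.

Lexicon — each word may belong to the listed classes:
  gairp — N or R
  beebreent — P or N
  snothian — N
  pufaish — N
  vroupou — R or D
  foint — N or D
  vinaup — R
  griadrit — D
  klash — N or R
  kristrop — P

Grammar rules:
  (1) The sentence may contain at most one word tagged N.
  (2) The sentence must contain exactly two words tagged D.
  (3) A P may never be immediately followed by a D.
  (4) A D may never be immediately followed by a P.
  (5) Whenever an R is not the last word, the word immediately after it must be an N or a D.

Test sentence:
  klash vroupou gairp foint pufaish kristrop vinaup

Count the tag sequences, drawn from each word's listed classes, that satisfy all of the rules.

1

Candidates per position — 1:klash {N,R}; 2:vroupou {R,D}; 3:gairp {N,R}; 4:foint {N,D}; 5:pufaish {N}; 6:kristrop {P}; 7:vinaup {R}.
There are 16 candidate sequences in total.
The sequences that satisfy every rule: R D R D N P R.
Count = 1.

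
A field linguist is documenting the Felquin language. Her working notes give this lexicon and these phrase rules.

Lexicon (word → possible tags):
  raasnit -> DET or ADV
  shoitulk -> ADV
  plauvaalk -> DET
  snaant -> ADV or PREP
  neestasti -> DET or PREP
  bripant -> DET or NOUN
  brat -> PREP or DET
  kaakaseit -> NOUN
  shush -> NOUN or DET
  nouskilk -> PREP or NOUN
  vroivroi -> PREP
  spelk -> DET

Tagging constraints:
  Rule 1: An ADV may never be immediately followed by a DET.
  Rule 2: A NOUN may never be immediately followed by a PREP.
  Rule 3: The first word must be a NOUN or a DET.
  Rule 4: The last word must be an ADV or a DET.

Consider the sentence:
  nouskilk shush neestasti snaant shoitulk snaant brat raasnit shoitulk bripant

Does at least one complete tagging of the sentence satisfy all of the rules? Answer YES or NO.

Candidates per position — 1:nouskilk {PREP,NOUN}; 2:shush {NOUN,DET}; 3:neestasti {DET,PREP}; 4:snaant {ADV,PREP}; 5:shoitulk {ADV}; 6:snaant {ADV,PREP}; 7:brat {PREP,DET}; 8:raasnit {DET,ADV}; 9:shoitulk {ADV}; 10:bripant {DET,NOUN}.
Every candidate sequence violates at least one rule; no consistent tagging exists.

NO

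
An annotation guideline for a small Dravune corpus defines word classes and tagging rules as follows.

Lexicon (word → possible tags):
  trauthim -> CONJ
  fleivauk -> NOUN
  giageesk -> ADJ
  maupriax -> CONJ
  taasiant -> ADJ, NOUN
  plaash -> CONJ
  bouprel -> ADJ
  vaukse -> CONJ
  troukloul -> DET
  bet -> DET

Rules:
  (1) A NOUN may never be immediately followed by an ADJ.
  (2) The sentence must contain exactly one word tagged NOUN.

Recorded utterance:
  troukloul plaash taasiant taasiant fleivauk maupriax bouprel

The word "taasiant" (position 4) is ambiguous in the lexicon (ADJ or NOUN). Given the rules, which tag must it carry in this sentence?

ADJ

Candidates per position — 1:troukloul {DET}; 2:plaash {CONJ}; 3:taasiant {ADJ,NOUN}; 4:taasiant {ADJ,NOUN}; 5:fleivauk {NOUN}; 6:maupriax {CONJ}; 7:bouprel {ADJ}.
Word 3 cannot be NOUN — rule 2 would then fail for every completion. It is ADJ.
Word 4 cannot be NOUN — rule 2 would then fail for every completion. It is ADJ.
So the tagging must be: DET CONJ ADJ ADJ NOUN CONJ ADJ.
Check: rule 1 ok; rule 2 ok.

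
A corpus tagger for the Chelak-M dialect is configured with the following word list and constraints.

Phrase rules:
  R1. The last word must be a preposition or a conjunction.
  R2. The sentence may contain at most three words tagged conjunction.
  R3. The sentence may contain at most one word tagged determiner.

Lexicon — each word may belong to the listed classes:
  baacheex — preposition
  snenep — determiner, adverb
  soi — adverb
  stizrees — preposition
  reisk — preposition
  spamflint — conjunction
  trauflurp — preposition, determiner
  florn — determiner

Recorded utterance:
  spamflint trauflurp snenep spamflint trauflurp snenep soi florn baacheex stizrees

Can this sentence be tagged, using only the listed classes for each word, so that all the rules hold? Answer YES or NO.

YES

Candidates per position — 1:spamflint {conjunction}; 2:trauflurp {preposition,determiner}; 3:snenep {determiner,adverb}; 4:spamflint {conjunction}; 5:trauflurp {preposition,determiner}; 6:snenep {determiner,adverb}; 7:soi {adverb}; 8:florn {determiner}; 9:baacheex {preposition}; 10:stizrees {preposition}.
One satisfying assignment: conjunction preposition adverb conjunction preposition adverb adverb determiner preposition preposition.
Checking: rule 1 ok; rule 2 ok; rule 3 ok.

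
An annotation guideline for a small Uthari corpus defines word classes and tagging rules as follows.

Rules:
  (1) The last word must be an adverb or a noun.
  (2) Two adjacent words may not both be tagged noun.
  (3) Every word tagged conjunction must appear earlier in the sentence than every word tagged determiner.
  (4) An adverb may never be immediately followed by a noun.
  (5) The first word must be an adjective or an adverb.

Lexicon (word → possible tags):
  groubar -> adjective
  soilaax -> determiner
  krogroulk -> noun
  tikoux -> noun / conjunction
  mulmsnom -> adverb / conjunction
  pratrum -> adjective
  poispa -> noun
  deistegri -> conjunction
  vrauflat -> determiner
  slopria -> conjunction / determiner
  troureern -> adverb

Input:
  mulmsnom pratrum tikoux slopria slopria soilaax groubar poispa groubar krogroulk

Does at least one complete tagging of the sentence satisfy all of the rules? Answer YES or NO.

YES

Candidates per position — 1:mulmsnom {adverb,conjunction}; 2:pratrum {adjective}; 3:tikoux {noun,conjunction}; 4:slopria {conjunction,determiner}; 5:slopria {conjunction,determiner}; 6:soilaax {determiner}; 7:groubar {adjective}; 8:poispa {noun}; 9:groubar {adjective}; 10:krogroulk {noun}.
One satisfying assignment: adverb adjective noun determiner determiner determiner adjective noun adjective noun.
Rule-by-rule: rule 1 satisfied; rule 2 satisfied; rule 3 satisfied; rule 4 satisfied; rule 5 satisfied.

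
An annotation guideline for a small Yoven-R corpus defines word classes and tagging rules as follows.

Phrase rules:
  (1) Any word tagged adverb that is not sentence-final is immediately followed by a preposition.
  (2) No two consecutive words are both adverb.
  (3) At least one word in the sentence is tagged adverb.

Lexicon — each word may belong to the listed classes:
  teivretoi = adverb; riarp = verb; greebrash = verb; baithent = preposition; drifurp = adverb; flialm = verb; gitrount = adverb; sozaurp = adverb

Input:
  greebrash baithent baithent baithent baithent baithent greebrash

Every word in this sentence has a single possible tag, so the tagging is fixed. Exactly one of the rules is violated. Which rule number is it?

Fixed tagging: verb preposition preposition preposition preposition preposition verb.
Checking each rule: R1 holds, R2 holds, R3 violated.
Only rule 3 fails.

3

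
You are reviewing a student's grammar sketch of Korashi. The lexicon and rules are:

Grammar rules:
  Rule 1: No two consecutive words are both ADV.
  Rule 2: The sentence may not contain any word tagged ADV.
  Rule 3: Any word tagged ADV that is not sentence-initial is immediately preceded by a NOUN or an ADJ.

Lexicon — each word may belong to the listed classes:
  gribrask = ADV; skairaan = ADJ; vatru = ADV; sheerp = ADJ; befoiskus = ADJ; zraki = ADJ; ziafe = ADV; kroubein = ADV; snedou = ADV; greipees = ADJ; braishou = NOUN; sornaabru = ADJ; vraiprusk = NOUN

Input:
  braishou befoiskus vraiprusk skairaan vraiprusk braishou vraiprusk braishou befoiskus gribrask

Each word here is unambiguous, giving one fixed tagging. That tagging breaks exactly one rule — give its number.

Fixed tagging: NOUN ADJ NOUN ADJ NOUN NOUN NOUN NOUN ADJ ADV.
Applying the rules: R1 holds, R2 violated, R3 holds.
Only rule 2 fails.

2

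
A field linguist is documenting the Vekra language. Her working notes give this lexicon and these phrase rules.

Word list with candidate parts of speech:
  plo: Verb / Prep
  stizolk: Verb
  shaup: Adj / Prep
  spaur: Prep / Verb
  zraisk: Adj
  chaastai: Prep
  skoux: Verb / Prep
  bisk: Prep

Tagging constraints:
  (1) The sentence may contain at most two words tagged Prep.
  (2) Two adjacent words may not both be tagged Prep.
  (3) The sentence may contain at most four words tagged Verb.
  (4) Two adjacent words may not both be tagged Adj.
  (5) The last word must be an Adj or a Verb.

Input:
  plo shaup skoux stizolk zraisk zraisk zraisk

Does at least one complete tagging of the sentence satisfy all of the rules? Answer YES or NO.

Candidates per position — 1:plo {Verb,Prep}; 2:shaup {Adj,Prep}; 3:skoux {Verb,Prep}; 4:stizolk {Verb}; 5:zraisk {Adj}; 6:zraisk {Adj}; 7:zraisk {Adj}.
Rule 4 cannot be satisfied by any choice of tags from the lexicon.
So there is no consistent tagging.

NO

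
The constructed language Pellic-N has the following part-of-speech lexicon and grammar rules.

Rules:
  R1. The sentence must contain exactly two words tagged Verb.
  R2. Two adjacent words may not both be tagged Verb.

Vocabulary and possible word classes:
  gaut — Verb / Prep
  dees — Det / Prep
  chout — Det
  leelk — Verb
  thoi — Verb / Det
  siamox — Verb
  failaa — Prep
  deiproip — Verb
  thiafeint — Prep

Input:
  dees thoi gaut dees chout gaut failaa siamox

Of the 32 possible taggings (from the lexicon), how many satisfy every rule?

12

Candidates per position — 1:dees {Det,Prep}; 2:thoi {Verb,Det}; 3:gaut {Verb,Prep}; 4:dees {Det,Prep}; 5:chout {Det}; 6:gaut {Verb,Prep}; 7:failaa {Prep}; 8:siamox {Verb}.
There are 32 candidate sequences in total.
Checking each against the rules leaves 12 sequences.
Count = 12.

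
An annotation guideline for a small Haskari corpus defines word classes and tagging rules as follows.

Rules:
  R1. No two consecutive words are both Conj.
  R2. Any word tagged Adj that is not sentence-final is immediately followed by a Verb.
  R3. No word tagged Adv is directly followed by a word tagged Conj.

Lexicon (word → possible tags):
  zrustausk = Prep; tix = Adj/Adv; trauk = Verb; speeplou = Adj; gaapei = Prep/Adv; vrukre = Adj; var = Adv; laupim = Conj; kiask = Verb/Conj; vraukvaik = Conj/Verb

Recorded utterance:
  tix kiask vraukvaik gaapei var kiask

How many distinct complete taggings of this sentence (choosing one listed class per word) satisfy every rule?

8

Candidates per position — 1:tix {Adj,Adv}; 2:kiask {Verb,Conj}; 3:vraukvaik {Conj,Verb}; 4:gaapei {Prep,Adv}; 5:var {Adv}; 6:kiask {Verb,Conj}.
There are 32 candidate sequences in total.
Checking each against the rules leaves 8 sequences.
Count = 8.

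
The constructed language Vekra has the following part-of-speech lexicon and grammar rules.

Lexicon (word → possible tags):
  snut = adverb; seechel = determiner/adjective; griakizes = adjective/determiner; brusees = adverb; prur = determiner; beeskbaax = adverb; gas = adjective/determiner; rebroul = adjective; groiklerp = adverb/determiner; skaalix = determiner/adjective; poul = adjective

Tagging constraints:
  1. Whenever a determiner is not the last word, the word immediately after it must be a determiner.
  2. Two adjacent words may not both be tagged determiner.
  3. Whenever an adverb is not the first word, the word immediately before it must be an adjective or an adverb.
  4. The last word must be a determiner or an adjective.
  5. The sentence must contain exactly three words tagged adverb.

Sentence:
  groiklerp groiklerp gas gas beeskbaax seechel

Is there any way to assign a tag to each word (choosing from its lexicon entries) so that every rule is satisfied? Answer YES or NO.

Candidates per position — 1:groiklerp {adverb,determiner}; 2:groiklerp {adverb,determiner}; 3:gas {adjective,determiner}; 4:gas {adjective,determiner}; 5:beeskbaax {adverb}; 6:seechel {determiner,adjective}.
One satisfying assignment: adverb adverb adjective adjective adverb adjective.
Rule-by-rule: rule 1 satisfied; rule 2 satisfied; rule 3 satisfied; rule 4 satisfied; rule 5 satisfied.

YES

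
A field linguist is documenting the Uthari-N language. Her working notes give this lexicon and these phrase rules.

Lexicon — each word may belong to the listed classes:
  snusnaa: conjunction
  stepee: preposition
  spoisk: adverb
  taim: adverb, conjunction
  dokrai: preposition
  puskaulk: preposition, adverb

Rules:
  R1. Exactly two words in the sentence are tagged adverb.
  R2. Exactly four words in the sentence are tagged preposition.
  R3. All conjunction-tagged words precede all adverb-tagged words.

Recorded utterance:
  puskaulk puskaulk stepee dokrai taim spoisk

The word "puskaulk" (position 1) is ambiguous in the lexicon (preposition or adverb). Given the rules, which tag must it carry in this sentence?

preposition

Candidates per position — 1:puskaulk {preposition,adverb}; 2:puskaulk {preposition,adverb}; 3:stepee {preposition}; 4:dokrai {preposition}; 5:taim {adverb,conjunction}; 6:spoisk {adverb}.
If word 1 were adverb, no tagging could satisfy rule 2; so word 1 is preposition.
If word 2 were adverb, no tagging could satisfy rule 2; so word 2 is preposition.
If word 5 were conjunction, no tagging could satisfy rule 1; so word 5 is adverb.
The only consistent sequence is: preposition preposition preposition preposition adverb adverb.
Check: rule 1 satisfied; rule 2 satisfied; rule 3 satisfied.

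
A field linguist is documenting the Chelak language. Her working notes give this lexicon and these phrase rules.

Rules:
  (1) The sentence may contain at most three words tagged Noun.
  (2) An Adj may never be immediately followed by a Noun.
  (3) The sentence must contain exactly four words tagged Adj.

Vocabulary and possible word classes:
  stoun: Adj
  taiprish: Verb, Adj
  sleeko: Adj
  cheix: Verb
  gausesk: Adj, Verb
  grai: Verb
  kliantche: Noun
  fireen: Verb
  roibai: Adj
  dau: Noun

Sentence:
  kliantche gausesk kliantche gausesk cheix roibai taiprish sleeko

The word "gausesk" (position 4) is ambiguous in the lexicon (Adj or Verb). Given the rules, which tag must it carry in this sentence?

Candidates per position — 1:kliantche {Noun}; 2:gausesk {Adj,Verb}; 3:kliantche {Noun}; 4:gausesk {Adj,Verb}; 5:cheix {Verb}; 6:roibai {Adj}; 7:taiprish {Verb,Adj}; 8:sleeko {Adj}.
Word 2 cannot be Adj — rule 2 would then fail for every completion. It is Verb.
Word 4 cannot be Verb — rule 3 would then fail for every completion. It is Adj.
Word 7 cannot be Verb — rule 3 would then fail for every completion. It is Adj.
The only consistent sequence is: Noun Verb Noun Adj Verb Adj Adj Adj.
Checking: rule 1 ✓; rule 2 ✓; rule 3 ✓.

Adj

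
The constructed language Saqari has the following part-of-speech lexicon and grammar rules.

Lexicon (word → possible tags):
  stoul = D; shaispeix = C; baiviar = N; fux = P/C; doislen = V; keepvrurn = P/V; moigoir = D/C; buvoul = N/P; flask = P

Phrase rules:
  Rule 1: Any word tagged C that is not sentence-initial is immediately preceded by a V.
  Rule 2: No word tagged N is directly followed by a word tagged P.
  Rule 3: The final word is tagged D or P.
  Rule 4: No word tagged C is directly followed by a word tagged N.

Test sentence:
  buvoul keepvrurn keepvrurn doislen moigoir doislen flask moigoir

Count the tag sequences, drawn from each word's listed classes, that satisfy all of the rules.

Candidates per position — 1:buvoul {N,P}; 2:keepvrurn {P,V}; 3:keepvrurn {P,V}; 4:doislen {V}; 5:moigoir {D,C}; 6:doislen {V}; 7:flask {P}; 8:moigoir {D,C}.
There are 32 candidate sequences in total.
Checking each against the rules leaves 12 sequences.
Count = 12.

12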